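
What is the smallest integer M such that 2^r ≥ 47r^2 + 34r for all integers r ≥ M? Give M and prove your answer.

At r = 13: 8192 < 8385, so the inequality fails and M ≥ 14. We prove 2^r ≥ 47r^2 + 34r for all r ≥ 14.
Base step (r = 14): 2^r = 16384 and 47r^2 + 34r = 9688, so 16384 ≥ 9688.
Suppose the result is true for r = p, so 2^p ≥ 47p^2 + 34p.
Then 2^(p + 1) = 2·(2^p) ≥ 2·(47p^2 + 34p).
Also, for p ≥ 14 we have 2·(47p^2 + 34p) ≥ 47(p+1)^2 + 34(p+1), since 2·(47p^2 + 34p) − (47(p+1)^2 + 34(p+1)) = 47p^2 - 60p - 81, which is nonnegative for all p ≥ 14.
Combining, 2^(p + 1) ≥ 47(p+1)^2 + 34(p+1).
By induction, the statement is established for all r ≥ 14.
Hence the smallest such M is 14.

M = 14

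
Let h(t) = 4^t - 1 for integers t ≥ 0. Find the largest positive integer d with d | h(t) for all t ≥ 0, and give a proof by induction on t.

Computing the first values: h(0) = 0 and h(1) = 3; gcd(0, 3) = 3, so d ≤ 3.
We prove 3 | 4^t - 1 for all t ≥ 0 by induction on t.
Base step (t = 0): h(0) = 0 = 3·(0), so 3 | h(0).
For the inductive step, assume it holds for an arbitrary k ≥ 0, i.e. 3 | h(k). Then
h(k+1) = 4^(k+1) - 1 = 4·(4^k - 1) + 3 = 4·h(k) + 3. The first term is divisible by 3 by the inductive hypothesis, and 3 is divisible by 3. Hence 3 | h(k+1).
By induction, the statement is established for all t ≥ 0.
Therefore the largest such d is 3.

d = 3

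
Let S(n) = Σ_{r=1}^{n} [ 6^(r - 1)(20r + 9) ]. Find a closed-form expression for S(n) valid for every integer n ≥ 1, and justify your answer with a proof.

S(n) = 6^n(4n + 1) - 1

We claim S(n) = 6^n(4n + 1) - 1 for all n ≥ 1.
Base case (n = 1): S(1) = 29, and the closed form gives 29. They agree.
For the inductive step, assume it holds for an arbitrary r ≥ 1, so S(r) = 6^r(4r + 1) - 1.
Then S(r+1) = S(r) + (6^r(20r + 29)) = (6^r(4r + 1) - 1) + (6^r(20r + 29)).
Simplifying, S(r+1) = 24·6^r·r + 30·6^r - 1 = 6^(r+1)(4(r+1) + 1) - 1,
which is the closed form with n = r+1.
By the principle of mathematical induction, the result holds for all n ≥ 1.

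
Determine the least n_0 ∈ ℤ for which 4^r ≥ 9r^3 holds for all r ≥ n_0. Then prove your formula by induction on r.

At r = 5: 1024 < 1125, so the inequality fails and n_0 ≥ 6. We prove 4^r ≥ 9r^3 for all r ≥ 6.
Base step (r = 6): 4^r = 4096 and 9r^3 = 1944, so 4096 ≥ 1944.
Inductive step: assume the claim holds for r = p, so 4^p ≥ 9p^3.
Then 4^(p + 1) = 4·(4^p) ≥ 4·(9p^3).
Also, for p ≥ 6 we have 4·(9p^3) ≥ 9(p+1)^3, since 4 ≥ (1 + 1/p)^3 for all p ≥ 6.
Combining, 4^(p + 1) ≥ 9(p+1)^3.
Hence, by induction on r, the claim holds for every r ≥ 6.
Hence the smallest such n_0 is 6.

n_0 = 6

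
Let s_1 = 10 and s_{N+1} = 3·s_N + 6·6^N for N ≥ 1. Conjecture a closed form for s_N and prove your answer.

s_N = -2·3^(N - 1) + 2·6^N

Computing the first terms: s_1 = 10, s_2 = 66, s_3 = 414. This suggests s_N = -2·3^(N - 1) + 2·6^N.
When N = 1: the formula gives 10 = 10 = s_1.
Suppose the result is true for N = j, so s_j = -2·3^(j - 1) + 2·6^j.
Then s_{j+1} = 3·s_j + 6·6^j = 3·(-2·3^(j - 1) + 2·6^j) + 6·6^j = -2·3^j + 2·6^(j + 1) = -2·3^((j+1) - 1) + 2·6^(j+1),
which is the claimed formula at N = j+1.
By induction, the statement is established for all N ≥ 1.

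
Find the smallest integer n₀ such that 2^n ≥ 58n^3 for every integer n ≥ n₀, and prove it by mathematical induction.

At n = 18: 262144 < 338256, so the inequality fails and n₀ ≥ 19. We prove 2^n ≥ 58n^3 for all n ≥ 19.
For the base case n = 19: 2^n = 524288 and 58n^3 = 397822, so 524288 ≥ 397822.
Inductive step: assume the claim holds for n = p, so 2^p ≥ 58p^3.
Then 2^(p + 1) = 2·(2^p) ≥ 2·(58p^3).
Also, for p ≥ 19 we have 2·(58p^3) ≥ 58(p+1)^3, since 2 ≥ (1 + 1/p)^3 for all p ≥ 19.
Combining, 2^(p + 1) ≥ 58(p+1)^3.
By the principle of mathematical induction, the result holds for all n ≥ 19.
Hence the smallest such n₀ is 19.

n₀ = 19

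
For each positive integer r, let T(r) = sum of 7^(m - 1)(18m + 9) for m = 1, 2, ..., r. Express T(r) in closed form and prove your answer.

T(r) = 7^r(3r + 1) - 1

We claim T(r) = 7^r(3r + 1) - 1 for all r ≥ 1.
For the base case r = 1: T(1) = 27, and the closed form gives 27. They agree.
Inductive step: suppose the statement holds for some m ≥ 1, so T(m) = 7^m(3m + 1) - 1.
Then T(m+1) = T(m) + (7^m(18m + 27)) = (7^m(3m + 1) - 1) + (7^m(18m + 27)).
Simplifying, T(m+1) = 21·7^m·m + 28·7^m - 1 = 7^(m+1)(3(m+1) + 1) - 1,
which is the closed form with r = m+1.
Hence, by induction on r, the claim holds for every r ≥ 1.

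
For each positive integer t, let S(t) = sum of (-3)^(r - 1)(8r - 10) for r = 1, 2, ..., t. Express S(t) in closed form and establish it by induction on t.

We claim S(t) = 2(-3)^t(-t + 1) - 2 for all t ≥ 1.
When t = 1: S(1) = -2, and the closed form gives -2. They agree.
Suppose the result is true for t = r, so S(r) = 2(-3)^r(-r + 1) - 2.
Then S(r+1) = S(r) + ((-3)^r(8r - 2)) = (2(-3)^r(-r + 1) - 2) + ((-3)^r(8r - 2)).
Simplifying, S(r+1) = 6(-3)^r·r - 2 = 2(-3)^(r+1)(-(r+1) + 1) - 2,
which is the closed form with t = r+1.
By induction, the statement is established for all t ≥ 1.

S(t) = 2(-3)^t(-t + 1) - 2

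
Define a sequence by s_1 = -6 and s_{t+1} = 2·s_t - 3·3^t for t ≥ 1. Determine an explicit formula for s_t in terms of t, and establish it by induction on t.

s_t = 3·2^(t - 1) - 3^(t + 1)

Computing the first terms: s_1 = -6, s_2 = -21, s_3 = -69. This suggests s_t = 3·2^(t - 1) - 3^(t + 1).
Base step (t = 1): the formula gives -6 = -6 = s_1.
Inductive step: suppose the statement holds for some k ≥ 1, so s_k = 3·2^(k - 1) - 3^(k + 1).
Then s_{k+1} = 2·s_k - 3·3^k = 2·(3·2^(k - 1) - 3^(k + 1)) - 3·3^k = 3·2^k - 3^(k + 2) = 3·2^((k+1) - 1) - 3^((k+1) + 1),
which is the claimed formula at t = k+1.
Hence, by induction on t, the claim holds for every t ≥ 1.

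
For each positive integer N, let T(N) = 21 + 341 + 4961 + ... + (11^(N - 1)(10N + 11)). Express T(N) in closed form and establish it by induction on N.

T(N) = 11^N(N + 1) - 1

We claim T(N) = 11^N(N + 1) - 1 for all N ≥ 1.
For the base case N = 1: T(1) = 21, and the closed form gives 21. They agree.
For the inductive step, assume it holds for an arbitrary k ≥ 1, so T(k) = 11^k(k + 1) - 1.
Then T(k+1) = T(k) + (11^k(10k + 21)) = (11^k(k + 1) - 1) + (11^k(10k + 21)).
Simplifying, T(k+1) = 11·11^k·k + 22·11^k - 1 = 11^(k+1)((k+1) + 1) - 1,
which is the closed form with N = k+1.
By the principle of mathematical induction, the result holds for all N ≥ 1.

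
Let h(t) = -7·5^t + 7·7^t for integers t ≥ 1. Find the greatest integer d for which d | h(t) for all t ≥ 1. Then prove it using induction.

Computing the first values: h(1) = 14 and h(2) = 168; gcd(14, 168) = 14, so d ≤ 14.
We prove 14 | -7·5^t + 7·7^t for all t ≥ 1 by induction on t.
Base step (t = 1): h(1) = 14 = 14·(1), so 14 | h(1).
For the inductive step, assume it holds for an arbitrary k ≥ 1, i.e. 14 | h(k). Then
h(k+1) − 7·h(k) = (-7·5^(k+1) + 7·7^(k+1)) − 7·(-7·5^k + 7·7^k) = (-7)·5^k·(5 − 7) = (14)·5^k. Since 14 | h(k) by the inductive hypothesis, 14 | 7·h(k); and 14 | 14 since 14 = 14·1. Therefore 14 | h(k+1).
By the principle of mathematical induction, the result holds for all t ≥ 1.
Therefore the largest such d is 14.

d = 14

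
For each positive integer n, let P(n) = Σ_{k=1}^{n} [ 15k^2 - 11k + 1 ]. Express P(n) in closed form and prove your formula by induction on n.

We claim P(n) = n(5n^2 + 2n - 2) for all n ≥ 1.
Base case (n = 1): P(1) = 5, and the closed form gives 5. They agree.
Inductive step: suppose the statement holds for some k ≥ 1, so P(k) = k(5k^2 + 2k - 2).
Then P(k+1) = P(k) + (15k^2 + 19k + 5) = (k(5k^2 + 2k - 2)) + (15k^2 + 19k + 5).
Simplifying, P(k+1) = (k + 1)(5k^2 + 12k + 5) = (k+1)(5(k+1)^2 + 2(k+1) - 2),
which is the closed form with n = k+1.
Hence, by induction on n, the claim holds for every n ≥ 1.

P(n) = n(5n^2 + 2n - 2)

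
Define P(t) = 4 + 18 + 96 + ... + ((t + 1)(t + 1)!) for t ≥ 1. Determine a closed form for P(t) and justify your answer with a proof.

We claim P(t) = (t + 2)! - 2 for all t ≥ 1.
Base case (t = 1): P(1) = 4, and the closed form gives 4. They agree.
Inductive step: assume the claim holds for t = m, so P(m) = (m + 2)! - 2.
Then P(m+1) = P(m) + ((m + 2)(m + 2)!) = ((m + 2)! - 2) + ((m + 2)(m + 2)!).
Simplifying, P(m+1) = ((m+1) + 2)! - 2,
which is the closed form with t = m+1.
By the principle of mathematical induction, the result holds for all t ≥ 1.

P(t) = (t + 2)! - 2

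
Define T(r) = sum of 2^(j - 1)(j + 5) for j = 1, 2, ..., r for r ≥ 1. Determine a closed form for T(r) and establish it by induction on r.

T(r) = 2^r(r + 4) - 4

We claim T(r) = 2^r(r + 4) - 4 for all r ≥ 1.
Base case (r = 1): T(1) = 6, and the closed form gives 6. They agree.
For the inductive step, assume it holds for an arbitrary j ≥ 1, so T(j) = 2^j(j + 4) - 4.
Then T(j+1) = T(j) + (2^j(j + 6)) = (2^j(j + 4) - 4) + (2^j(j + 6)).
Simplifying, T(j+1) = 2·2^j·j + 10·2^j - 4 = 2^(j+1)((j+1) + 4) - 4,
which is the closed form with r = j+1.
By the principle of mathematical induction, the result holds for all r ≥ 1.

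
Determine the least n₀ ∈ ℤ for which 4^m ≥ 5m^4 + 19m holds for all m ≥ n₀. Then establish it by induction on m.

At m = 6: 4096 < 6594, so the inequality fails and n₀ ≥ 7. We prove 4^m ≥ 5m^4 + 19m for all m ≥ 7.
When m = 7: 4^m = 16384 and 5m^4 + 19m = 12138, so 16384 ≥ 12138.
Inductive step: suppose the statement holds for some r ≥ 7, so 4^r ≥ 5r^4 + 19r.
Then 4^(r + 1) = 4·(4^r) ≥ 4·(5r^4 + 19r).
Also, for r ≥ 7 we have 4·(5r^4 + 19r) ≥ 5(r+1)^4 + 19(r+1), since 4·(5r^4 + 19r) − (5(r+1)^4 + 19(r+1)) = 15r^4 - 20r^3 - 30r^2 + 37r - 24, which is nonnegative for all r ≥ 7.
Combining, 4^(r + 1) ≥ 5(r+1)^4 + 19(r+1).
Hence, by induction on m, the claim holds for every m ≥ 7.
Hence the smallest such n₀ is 7.

n₀ = 7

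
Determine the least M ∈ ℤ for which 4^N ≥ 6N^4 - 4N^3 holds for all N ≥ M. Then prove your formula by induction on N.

M = 7

At N = 6: 4096 < 6912, so the inequality fails and M ≥ 7. We prove 4^N ≥ 6N^4 - 4N^3 for all N ≥ 7.
Base step (N = 7): 4^N = 16384 and 6N^4 - 4N^3 = 13034, so 16384 ≥ 13034.
Inductive step: suppose the statement holds for some m ≥ 7, so 4^m ≥ 6m^4 - 4m^3.
Then 4^(m + 1) = 4·(4^m) ≥ 4·(6m^4 - 4m^3).
Also, for m ≥ 7 we have 4·(6m^4 - 4m^3) ≥ 6(m+1)^4 - 4(m+1)^3, since 4·(6m^4 - 4m^3) − (6(m+1)^4 - 4(m+1)^3) = 18m^4 - 36m^3 - 24m^2 - 12m - 2, which is nonnegative for all m ≥ 7.
Combining, 4^(m + 1) ≥ 6(m+1)^4 - 4(m+1)^3.
By the principle of mathematical induction, the result holds for all N ≥ 7.
Hence the smallest such M is 7.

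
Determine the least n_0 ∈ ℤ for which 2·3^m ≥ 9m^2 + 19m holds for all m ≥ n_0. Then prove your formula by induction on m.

At m = 4: 162 < 220, so the inequality fails and n_0 ≥ 5. We prove 2·3^m ≥ 9m^2 + 19m for all m ≥ 5.
Base step (m = 5): 2·3^m = 486 and 9m^2 + 19m = 320, so 486 ≥ 320.
Inductive step: suppose the statement holds for some r ≥ 5, so 2·3^r ≥ 9r^2 + 19r.
Then 2·3^(r + 1) = 3·(2·3^r) ≥ 3·(9r^2 + 19r).
Also, for r ≥ 5 we have 3·(9r^2 + 19r) ≥ 9(r+1)^2 + 19(r+1), since 3·(9r^2 + 19r) − (9(r+1)^2 + 19(r+1)) = 18r^2 + 20r - 28, which is nonnegative for all r ≥ 5.
Combining, 2·3^(r + 1) ≥ 9(r+1)^2 + 19(r+1).
Hence, by induction on m, the claim holds for every m ≥ 5.
Hence the smallest such n_0 is 5.

n_0 = 5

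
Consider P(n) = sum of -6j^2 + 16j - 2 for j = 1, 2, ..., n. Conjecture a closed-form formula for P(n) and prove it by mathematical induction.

P(n) = -n(2n^2 - 5n - 5)

We claim P(n) = -n(2n^2 - 5n - 5) for all n ≥ 1.
When n = 1: P(1) = 8, and the closed form gives 8. They agree.
Inductive step: suppose the statement holds for some j ≥ 1, so P(j) = j(-2j^2 + 5j + 5).
Then P(j+1) = P(j) + (-6j^2 + 4j + 8) = (j(-2j^2 + 5j + 5)) + (-6j^2 + 4j + 8).
Simplifying, P(j+1) = -(j + 1)(2j^2 - j - 8) = -(j+1)(2(j+1)^2 - 5(j+1) - 5),
which is the closed form with n = j+1.
This completes the induction.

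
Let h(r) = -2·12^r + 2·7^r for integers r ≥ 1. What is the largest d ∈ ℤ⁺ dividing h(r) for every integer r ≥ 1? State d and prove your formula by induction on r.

Computing the first values: h(1) = -10 and h(2) = -190; gcd(-10, -190) = 10, so d ≤ 10.
We prove 10 | -2·12^r + 2·7^r for all r ≥ 1 by induction on r.
For the base case r = 1: h(1) = -10 = 10·(-1), so 10 | h(1).
Inductive step: assume the claim holds for r = k, i.e. 10 | h(k). Then
h(k+1) − 12·h(k) = (-2·12^(k+1) + 2·7^(k+1)) − 12·(-2·12^k + 2·7^k) = (2)·7^k·(7 − 12) = (-10)·7^k. Since 10 | h(k) by the inductive hypothesis, 10 | 12·h(k); and 10 | -10 since -10 = 10·-1. Therefore 10 | h(k+1).
By the principle of mathematical induction, the result holds for all r ≥ 1.
Therefore the largest such d is 10.

d = 10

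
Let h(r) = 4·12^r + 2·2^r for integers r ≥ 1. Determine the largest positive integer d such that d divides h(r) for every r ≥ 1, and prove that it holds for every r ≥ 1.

Computing the first values: h(1) = 52 and h(2) = 584; gcd(52, 584) = 4, so d ≤ 4.
We prove 4 | 4·12^r + 2·2^r for all r ≥ 1 by induction on r.
For the base case r = 1: h(1) = 52 = 4·(13), so 4 | h(1).
Inductive step: suppose the statement holds for some k ≥ 1, i.e. 4 | h(k). Then
h(k+1) − 12·h(k) = (4·12^(k+1) + 2·2^(k+1)) − 12·(4·12^k + 2·2^k) = (2)·2^k·(2 − 12) = (-20)·2^k. Since 4 | h(k) by the inductive hypothesis, 4 | 12·h(k); and 4 | -20 since -20 = 4·-5. Therefore 4 | h(k+1).
By induction, the statement is established for all r ≥ 1.
Therefore the largest such d is 4.

d = 4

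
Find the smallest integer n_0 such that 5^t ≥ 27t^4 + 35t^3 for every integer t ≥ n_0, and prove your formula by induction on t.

n_0 = 7

At t = 6: 15625 < 42552, so the inequality fails and n_0 ≥ 7. We prove 5^t ≥ 27t^4 + 35t^3 for all t ≥ 7.
For the base case t = 7: 5^t = 78125 and 27t^4 + 35t^3 = 76832, so 78125 ≥ 76832.
Suppose the result is true for t = p, so 5^p ≥ 27p^4 + 35p^3.
Then 5^(p + 1) = 5·(5^p) ≥ 5·(27p^4 + 35p^3).
Also, for p ≥ 7 we have 5·(27p^4 + 35p^3) ≥ 27(p+1)^4 + 35(p+1)^3, since 5·(27p^4 + 35p^3) − (27(p+1)^4 + 35(p+1)^3) = 108p^4 + 32p^3 - 267p^2 - 213p - 62, which is nonnegative for all p ≥ 7.
Combining, 5^(p + 1) ≥ 27(p+1)^4 + 35(p+1)^3.
By induction, the statement is established for all t ≥ 7.
Hence the smallest such n_0 is 7.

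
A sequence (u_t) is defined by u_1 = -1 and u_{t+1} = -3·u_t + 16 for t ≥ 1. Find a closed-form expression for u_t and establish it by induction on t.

Computing the first terms: u_1 = -1, u_2 = 19, u_3 = -41. This suggests u_t = -5(-3)^(t - 1) + 4.
Base case (t = 1): the formula gives -1 = -1 = u_1.
For the inductive step, assume it holds for an arbitrary r ≥ 1, so u_r = -5(-3)^(r - 1) + 4.
Then u_{r+1} = -3·u_r + 16 = -3·(-5(-3)^(r - 1) + 4) + 16 = -5(-3)^r + 4 = -5(-3)^((r+1) - 1) + 4,
which is the claimed formula at t = r+1.
This completes the induction.

u_t = -5(-3)^(t - 1) + 4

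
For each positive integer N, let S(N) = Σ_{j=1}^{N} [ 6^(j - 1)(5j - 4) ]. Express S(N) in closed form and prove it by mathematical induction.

We claim S(N) = 6^N(N - 1) + 1 for all N ≥ 1.
Base case (N = 1): S(1) = 1, and the closed form gives 1. They agree.
For the inductive step, assume it holds for an arbitrary j ≥ 1, so S(j) = 6^j(j - 1) + 1.
Then S(j+1) = S(j) + (6^j(5j + 1)) = (6^j(j - 1) + 1) + (6^j(5j + 1)).
Simplifying, S(j+1) = 6^(j + 1)j + 1 = 6^(j+1)((j+1) - 1) + 1,
which is the closed form with N = j+1.
By the principle of mathematical induction, the result holds for all N ≥ 1.

S(N) = 6^N(N - 1) + 1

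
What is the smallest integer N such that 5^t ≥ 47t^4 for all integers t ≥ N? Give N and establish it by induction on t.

N = 8

At t = 7: 78125 < 112847, so the inequality fails and N ≥ 8. We prove 5^t ≥ 47t^4 for all t ≥ 8.
For the base case t = 8: 5^t = 390625 and 47t^4 = 192512, so 390625 ≥ 192512.
Suppose the result is true for t = m, so 5^m ≥ 47m^4.
Then 5^(m + 1) = 5·(5^m) ≥ 5·(47m^4).
Also, for m ≥ 8 we have 5·(47m^4) ≥ 47(m+1)^4, since 5 ≥ (1 + 1/m)^4 for all m ≥ 8.
Combining, 5^(m + 1) ≥ 47(m+1)^4.
By the principle of mathematical induction, the result holds for all t ≥ 8.
Hence the smallest such N is 8.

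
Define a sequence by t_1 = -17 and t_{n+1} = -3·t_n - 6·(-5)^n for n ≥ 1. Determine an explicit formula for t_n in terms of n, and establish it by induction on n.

Computing the first terms: t_1 = -17, t_2 = 81, t_3 = -393. This suggests t_n = -2(-3)^(n - 1) + 3(-5)^n.
When n = 1: the formula gives -17 = -17 = t_1.
Suppose the result is true for n = p, so t_p = -2(-3)^(p - 1) + 3(-5)^p.
Then t_{p+1} = -3·t_p - 6·(-5)^p = -3·(-2(-3)^(p - 1) + 3(-5)^p) - 6·(-5)^p = -2(-3)^p + 3(-5)^(p + 1) = -2(-3)^((p+1) - 1) + 3(-5)^(p+1),
which is the claimed formula at n = p+1.
Hence, by induction on n, the claim holds for every n ≥ 1.

t_n = -2(-3)^(n - 1) + 3(-5)^n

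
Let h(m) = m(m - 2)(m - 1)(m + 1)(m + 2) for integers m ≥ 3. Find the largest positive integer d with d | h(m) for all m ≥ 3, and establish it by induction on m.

Computing the first values: h(3) = 120 and h(4) = 720; gcd(120, 720) = 120, so d ≤ 120.
We prove 120 | m(m - 2)(m - 1)(m + 1)(m + 2) for all m ≥ 3 by induction on m.
Base case (m = 3): h(3) = 120 = 120·(1), so 120 | h(3).
Inductive step: assume the claim holds for m = k, i.e. 120 | h(k). Then
h(k+1) − h(k) = (k-1)·k·(k+1)·(k+2)·(k+3) − (k-2)·(k-1)·k·(k+1)·(k+2) = (k-1)·k·(k+1)·(k+2)·[(k+3) − (k-2)] = 5·(k-1)·k·(k+1)·(k+2). The product of 4 consecutive integers is divisible by (4)! = 24, so h(k+1) − h(k) is divisible by 5·24 = 120. By the inductive hypothesis 120 | h(k), hence 120 | h(k+1).
By induction, the statement is established for all m ≥ 3.
Therefore the largest such d is 120.

d = 120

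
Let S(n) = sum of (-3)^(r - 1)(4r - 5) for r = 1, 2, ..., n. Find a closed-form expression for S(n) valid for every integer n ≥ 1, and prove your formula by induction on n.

We claim S(n) = (-3)^n(-n + 1) - 1 for all n ≥ 1.
For the base case n = 1: S(1) = -1, and the closed form gives -1. They agree.
Suppose the result is true for n = r, so S(r) = (-3)^r(-r + 1) - 1.
Then S(r+1) = S(r) + ((-3)^r(4r - 1)) = ((-3)^r(-r + 1) - 1) + ((-3)^r(4r - 1)).
Simplifying, S(r+1) = 3(-3)^r·r - 1 = (-3)^(r+1)(-(r+1) + 1) - 1,
which is the closed form with n = r+1.
This completes the induction.

S(n) = (-3)^n(-n + 1) - 1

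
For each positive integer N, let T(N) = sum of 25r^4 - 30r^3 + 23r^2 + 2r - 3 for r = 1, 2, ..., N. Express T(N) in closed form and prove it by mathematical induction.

We claim T(N) = N(5N^4 + 5N^3 + N^2 + 5N + 1) for all N ≥ 1.
For the base case N = 1: T(1) = 17, and the closed form gives 17. They agree.
Inductive step: assume the claim holds for N = r, so T(r) = r(5r^4 + 5r^3 + r^2 + 5r + 1).
Then T(r+1) = T(r) + (25r^4 + 70r^3 + 83r^2 + 58r + 17) = (r(5r^4 + 5r^3 + r^2 + 5r + 1)) + (25r^4 + 70r^3 + 83r^2 + 58r + 17).
Simplifying, T(r+1) = (r + 1)(5r^4 + 25r^3 + 46r^2 + 42r + 17) = (r+1)(5(r+1)^4 + 5(r+1)^3 + (r+1)^2 + 5(r+1) + 1),
which is the closed form with N = r+1.
By the principle of mathematical induction, the result holds for all N ≥ 1.

T(N) = N(5N^4 + 5N^3 + N^2 + 5N + 1)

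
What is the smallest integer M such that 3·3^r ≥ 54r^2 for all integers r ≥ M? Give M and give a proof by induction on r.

At r = 5: 729 < 1350, so the inequality fails and M ≥ 6. We prove 3·3^r ≥ 54r^2 for all r ≥ 6.
When r = 6: 3·3^r = 2187 and 54r^2 = 1944, so 2187 ≥ 1944.
For the inductive step, assume it holds for an arbitrary i ≥ 6, so 3·3^i ≥ 54i^2.
Then 3·3^(i + 1) = 3·(3·3^i) ≥ 3·(54i^2).
Also, for i ≥ 6 we have 3·(54i^2) ≥ 54(i+1)^2, since 3 ≥ (1 + 1/i)^2 for all i ≥ 6.
Combining, 3·3^(i + 1) ≥ 54(i+1)^2.
By the principle of mathematical induction, the result holds for all r ≥ 6.
Hence the smallest such M is 6.

M = 6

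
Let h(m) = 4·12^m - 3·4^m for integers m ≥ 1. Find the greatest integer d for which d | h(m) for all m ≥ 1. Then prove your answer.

Computing the first values: h(1) = 36 and h(2) = 528; gcd(36, 528) = 12, so d ≤ 12.
We prove 12 | 4·12^m - 3·4^m for all m ≥ 1 by induction on m.
Base case (m = 1): h(1) = 36 = 12·(3), so 12 | h(1).
Inductive step: suppose the statement holds for some r ≥ 1, i.e. 12 | h(r). Then
h(r+1) − 12·h(r) = (4·12^(r+1) - 3·4^(r+1)) − 12·(4·12^r - 3·4^r) = (-3)·4^r·(4 − 12) = (24)·4^r. Since 12 | h(r) by the inductive hypothesis, 12 | 12·h(r); and 12 | 24 since 24 = 12·2. Therefore 12 | h(r+1).
By induction, the statement is established for all m ≥ 1.
Therefore the largest such d is 12.

d = 12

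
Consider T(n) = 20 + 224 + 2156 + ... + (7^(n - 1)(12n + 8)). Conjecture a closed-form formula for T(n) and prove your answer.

T(n) = 7^n(2n + 1) - 1

We claim T(n) = 7^n(2n + 1) - 1 for all n ≥ 1.
For the base case n = 1: T(1) = 20, and the closed form gives 20. They agree.
For the inductive step, assume it holds for an arbitrary m ≥ 1, so T(m) = 7^m(2m + 1) - 1.
Then T(m+1) = T(m) + (7^m(12m + 20)) = (7^m(2m + 1) - 1) + (7^m(12m + 20)).
Simplifying, T(m+1) = 14·7^m·m + 21·7^m - 1 = 7^(m+1)(2(m+1) + 1) - 1,
which is the closed form with n = m+1.
By induction, the statement is established for all n ≥ 1.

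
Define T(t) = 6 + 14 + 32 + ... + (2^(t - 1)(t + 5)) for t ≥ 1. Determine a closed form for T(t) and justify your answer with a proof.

T(t) = 2^t(t + 4) - 4

We claim T(t) = 2^t(t + 4) - 4 for all t ≥ 1.
Base step (t = 1): T(1) = 6, and the closed form gives 6. They agree.
Inductive step: suppose the statement holds for some p ≥ 1, so T(p) = 2^p(p + 4) - 4.
Then T(p+1) = T(p) + (2^p(p + 6)) = (2^p(p + 4) - 4) + (2^p(p + 6)).
Simplifying, T(p+1) = 2·2^p·p + 10·2^p - 4 = 2^(p+1)((p+1) + 4) - 4,
which is the closed form with t = p+1.
This completes the induction.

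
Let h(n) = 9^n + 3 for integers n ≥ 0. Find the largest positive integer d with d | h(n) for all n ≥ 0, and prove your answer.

d = 4

Computing the first values: h(0) = 4 and h(1) = 12; gcd(4, 12) = 4, so d ≤ 4.
We prove 4 | 9^n + 3 for all n ≥ 0 by induction on n.
Base step (n = 0): h(0) = 4 = 4·(1), so 4 | h(0).
Inductive step: assume the claim holds for n = i, i.e. 4 | h(i). Then
h(i+1) = 9^(i+1) + 3 = 9·(9^i + 3) - 24 = 9·h(i) - 24. The first term is divisible by 4 by the inductive hypothesis, and -24 is divisible by 4. Hence 4 | h(i+1).
By the principle of mathematical induction, the result holds for all n ≥ 0.
Therefore the largest such d is 4.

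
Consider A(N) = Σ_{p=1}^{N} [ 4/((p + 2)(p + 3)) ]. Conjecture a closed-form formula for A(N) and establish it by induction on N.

A(N) = 4N/(3(N + 3))

We claim A(N) = 4N/(3(N + 3)) for all N ≥ 1.
When N = 1: A(1) = 1/3, and the closed form gives 1/3. They agree.
Suppose the result is true for N = p, so A(p) = 4p/(3(p + 3)).
Then A(p+1) = A(p) + (4/((p + 3)(p + 4))) = (4p/(3(p + 3))) + (4/((p + 3)(p + 4))).
Simplifying, A(p+1) = 4(p + 1)/(3(p + 4)) = 4(p+1)/(3((p+1) + 3)),
which is the closed form with N = p+1.
Hence, by induction on N, the claim holds for every N ≥ 1.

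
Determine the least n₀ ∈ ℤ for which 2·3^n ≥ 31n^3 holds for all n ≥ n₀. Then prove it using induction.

n₀ = 9

At n = 8: 13122 < 15872, so the inequality fails and n₀ ≥ 9. We prove 2·3^n ≥ 31n^3 for all n ≥ 9.
Base step (n = 9): 2·3^n = 39366 and 31n^3 = 22599, so 39366 ≥ 22599.
For the inductive step, assume it holds for an arbitrary m ≥ 9, so 2·3^m ≥ 31m^3.
Then 2·3^(m + 1) = 3·(2·3^m) ≥ 3·(31m^3).
Also, for m ≥ 9 we have 3·(31m^3) ≥ 31(m+1)^3, since 3 ≥ (1 + 1/m)^3 for all m ≥ 9.
Combining, 2·3^(m + 1) ≥ 31(m+1)^3.
This completes the induction.
Hence the smallest such n₀ is 9.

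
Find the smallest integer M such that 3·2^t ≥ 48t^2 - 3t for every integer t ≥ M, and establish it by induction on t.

At t = 10: 3072 < 4770, so the inequality fails and M ≥ 11. We prove 3·2^t ≥ 48t^2 - 3t for all t ≥ 11.
Base case (t = 11): 3·2^t = 6144 and 48t^2 - 3t = 5775, so 6144 ≥ 5775.
Inductive step: assume the claim holds for t = k, so 3·2^k ≥ 48k^2 - 3k.
Then 3·2^(k + 1) = 2·(3·2^k) ≥ 2·(48k^2 - 3k).
Also, for k ≥ 11 we have 2·(48k^2 - 3k) ≥ 48(k+1)^2 - 3(k+1), since 2·(48k^2 - 3k) − (48(k+1)^2 - 3(k+1)) = 48k^2 - 99k - 45, which is nonnegative for all k ≥ 11.
Combining, 3·2^(k + 1) ≥ 48(k+1)^2 - 3(k+1).
By induction, the statement is established for all t ≥ 11.
Hence the smallest such M is 11.

M = 11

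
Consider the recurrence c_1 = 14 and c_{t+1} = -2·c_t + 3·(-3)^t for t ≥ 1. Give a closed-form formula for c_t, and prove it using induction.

Computing the first terms: c_1 = 14, c_2 = -37, c_3 = 101. This suggests c_t = 5(-2)^(t - 1) + (-3)^(t + 1).
Base step (t = 1): the formula gives 14 = 14 = c_1.
For the inductive step, assume it holds for an arbitrary p ≥ 1, so c_p = 5(-2)^(p - 1) + (-3)^(p + 1).
Then c_{p+1} = -2·c_p + 3·(-3)^p = -2·(5(-2)^(p - 1) + (-3)^(p + 1)) + 3·(-3)^p = 5(-2)^p + (-3)^(p + 2) = 5(-2)^((p+1) - 1) + (-3)^((p+1) + 1),
which is the claimed formula at t = p+1.
Hence, by induction on t, the claim holds for every t ≥ 1.

c_t = 5(-2)^(t - 1) + (-3)^(t + 1)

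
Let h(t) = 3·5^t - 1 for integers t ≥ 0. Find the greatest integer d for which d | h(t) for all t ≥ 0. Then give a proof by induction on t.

Computing the first values: h(0) = 2 and h(1) = 14; gcd(2, 14) = 2, so d ≤ 2.
We prove 2 | 3·5^t - 1 for all t ≥ 0 by induction on t.
Base case (t = 0): h(0) = 2 = 2·(1), so 2 | h(0).
Inductive step: suppose the statement holds for some k ≥ 0, i.e. 2 | h(k). Then
h(k+1) = 3·5^(k+1) - 1 = 5·(3·5^k - 1) + 4 = 5·h(k) + 4. The first term is divisible by 2 by the inductive hypothesis, and 4 is divisible by 2. Hence 2 | h(k+1).
Hence, by induction on t, the claim holds for every t ≥ 0.
Therefore the largest such d is 2.

d = 2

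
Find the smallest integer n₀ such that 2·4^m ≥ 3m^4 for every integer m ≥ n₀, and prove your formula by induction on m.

At m = 4: 512 < 768, so the inequality fails and n₀ ≥ 5. We prove 2·4^m ≥ 3m^4 for all m ≥ 5.
Base step (m = 5): 2·4^m = 2048 and 3m^4 = 1875, so 2048 ≥ 1875.
Suppose the result is true for m = j, so 2·4^j ≥ 3j^4.
Then 2·4^(j + 1) = 4·(2·4^j) ≥ 4·(3j^4).
Also, for j ≥ 5 we have 4·(3j^4) ≥ 3(j+1)^4, since 4 ≥ (1 + 1/j)^4 for all j ≥ 5.
Combining, 2·4^(j + 1) ≥ 3(j+1)^4.
Hence, by induction on m, the claim holds for every m ≥ 5.
Hence the smallest such n₀ is 5.

n₀ = 5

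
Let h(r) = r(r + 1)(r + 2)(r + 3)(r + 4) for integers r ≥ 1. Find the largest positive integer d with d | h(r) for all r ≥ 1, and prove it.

d = 120

Computing the first values: h(1) = 120 and h(2) = 720; gcd(120, 720) = 120, so d ≤ 120.
We prove 120 | r(r + 1)(r + 2)(r + 3)(r + 4) for all r ≥ 1 by induction on r.
Base case (r = 1): h(1) = 120 = 120·(1), so 120 | h(1).
Inductive step: suppose the statement holds for some p ≥ 1, i.e. 120 | h(p). Then
h(p+1) − h(p) = (p+1)·(p+2)·(p+3)·(p+4)·(p+5) − p·(p+1)·(p+2)·(p+3)·(p+4) = (p+1)·(p+2)·(p+3)·(p+4)·[(p+5) − p] = 5·(p+1)·(p+2)·(p+3)·(p+4). The product of 4 consecutive integers is divisible by (4)! = 24, so h(p+1) − h(p) is divisible by 5·24 = 120. By the inductive hypothesis 120 | h(p), hence 120 | h(p+1).
By induction, the statement is established for all r ≥ 1.
Therefore the largest such d is 120.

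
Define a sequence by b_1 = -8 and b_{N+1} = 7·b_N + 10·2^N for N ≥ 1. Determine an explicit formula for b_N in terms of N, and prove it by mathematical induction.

Computing the first terms: b_1 = -8, b_2 = -36, b_3 = -212. This suggests b_N = -2^(N + 1) - 4·7^(N - 1).
When N = 1: the formula gives -8 = -8 = b_1.
For the inductive step, assume it holds for an arbitrary m ≥ 1, so b_m = -2^(m + 1) - 4·7^(m - 1).
Then b_{m+1} = 7·b_m + 10·2^m = 7·(-2^(m + 1) - 4·7^(m - 1)) + 10·2^m = -2^(m + 2) - 4·7^m = -2^((m+1) + 1) - 4·7^((m+1) - 1),
which is the claimed formula at N = m+1.
By induction, the statement is established for all N ≥ 1.

b_N = -2^(N + 1) - 4·7^(N - 1)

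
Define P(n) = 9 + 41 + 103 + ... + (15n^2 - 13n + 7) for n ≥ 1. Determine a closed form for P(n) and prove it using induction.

We claim P(n) = n(5n^2 + n + 3) for all n ≥ 1.
Base case (n = 1): P(1) = 9, and the closed form gives 9. They agree.
Inductive step: suppose the statement holds for some p ≥ 1, so P(p) = p(5p^2 + p + 3).
Then P(p+1) = P(p) + (15p^2 + 17p + 9) = (p(5p^2 + p + 3)) + (15p^2 + 17p + 9).
Simplifying, P(p+1) = (p + 1)(5p^2 + 11p + 9) = (p+1)(5(p+1)^2 + (p+1) + 3),
which is the closed form with n = p+1.
By induction, the statement is established for all n ≥ 1.

P(n) = n(5n^2 + n + 3)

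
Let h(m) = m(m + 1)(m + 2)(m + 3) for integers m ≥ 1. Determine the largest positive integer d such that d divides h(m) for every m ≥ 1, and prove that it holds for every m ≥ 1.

Computing the first values: h(1) = 24 and h(2) = 120; gcd(24, 120) = 24, so d ≤ 24.
We prove 24 | m(m + 1)(m + 2)(m + 3) for all m ≥ 1 by induction on m.
When m = 1: h(1) = 24 = 24·(1), so 24 | h(1).
Inductive step: suppose the statement holds for some p ≥ 1, i.e. 24 | h(p). Then
h(p+1) − h(p) = (p+1)·(p+2)·(p+3)·(p+4) − p·(p+1)·(p+2)·(p+3) = (p+1)·(p+2)·(p+3)·[(p+4) − p] = 4·(p+1)·(p+2)·(p+3). The product of 3 consecutive integers is divisible by (3)! = 6, so h(p+1) − h(p) is divisible by 4·6 = 24. By the inductive hypothesis 24 | h(p), hence 24 | h(p+1).
By the principle of mathematical induction, the result holds for all m ≥ 1.
Therefore the largest such d is 24.

d = 24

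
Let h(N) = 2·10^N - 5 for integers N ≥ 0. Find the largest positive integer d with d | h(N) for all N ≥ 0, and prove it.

Computing the first values: h(0) = -3 and h(1) = 15; gcd(-3, 15) = 3, so d ≤ 3.
We prove 3 | 2·10^N - 5 for all N ≥ 0 by induction on N.
For the base case N = 0: h(0) = -3 = 3·(-1), so 3 | h(0).
Inductive step: assume the claim holds for N = j, i.e. 3 | h(j). Then
h(j+1) = 2·10^(j+1) - 5 = 10·(2·10^j - 5) + 45 = 10·h(j) + 45. The first term is divisible by 3 by the inductive hypothesis, and 45 is divisible by 3. Hence 3 | h(j+1).
This completes the induction.
Therefore the largest such d is 3.

d = 3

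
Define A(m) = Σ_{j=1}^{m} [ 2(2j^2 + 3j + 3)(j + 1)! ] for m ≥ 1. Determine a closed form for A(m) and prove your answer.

A(m) = (4m + 2)(m + 2)! - 4

We claim A(m) = (4m + 2)(m + 2)! - 4 for all m ≥ 1.
Base case (m = 1): A(1) = 32, and the closed form gives 32. They agree.
Inductive step: assume the claim holds for m = j, so A(j) = (4j + 2)(j + 2)! - 4.
Then A(j+1) = A(j) + (2(2j^2 + 7j + 8)(j + 2)!) = ((4j + 2)(j + 2)! - 4) + (2(2j^2 + 7j + 8)(j + 2)!).
Simplifying, A(j+1) = (4(j+1) + 2)((j+1) + 2)! - 4,
which is the closed form with m = j+1.
By the principle of mathematical induction, the result holds for all m ≥ 1.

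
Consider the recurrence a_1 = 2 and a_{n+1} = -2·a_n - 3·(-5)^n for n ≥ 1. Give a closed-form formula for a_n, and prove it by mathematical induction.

a_n = 7(-2)^(n - 1) + (-5)^n

Computing the first terms: a_1 = 2, a_2 = 11, a_3 = -97. This suggests a_n = 7(-2)^(n - 1) + (-5)^n.
Base case (n = 1): the formula gives 2 = 2 = a_1.
Suppose the result is true for n = i, so a_i = 7(-2)^(i - 1) + (-5)^i.
Then a_{i+1} = -2·a_i - 3·(-5)^i = -2·(7(-2)^(i - 1) + (-5)^i) - 3·(-5)^i = 7(-2)^i + (-5)^(i + 1) = 7(-2)^((i+1) - 1) + (-5)^(i+1),
which is the claimed formula at n = i+1.
This completes the induction.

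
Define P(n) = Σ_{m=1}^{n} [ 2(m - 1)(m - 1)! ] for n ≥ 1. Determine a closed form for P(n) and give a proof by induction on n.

P(n) = 2n! - 2

We claim P(n) = 2n! - 2 for all n ≥ 1.
For the base case n = 1: P(1) = 0, and the closed form gives 0. They agree.
Inductive step: suppose the statement holds for some m ≥ 1, so P(m) = 2m! - 2.
Then P(m+1) = P(m) + (2m·m!) = (2m! - 2) + (2m·m!).
Simplifying, P(m+1) = 2(m+1)! - 2,
which is the closed form with n = m+1.
Hence, by induction on n, the claim holds for every n ≥ 1.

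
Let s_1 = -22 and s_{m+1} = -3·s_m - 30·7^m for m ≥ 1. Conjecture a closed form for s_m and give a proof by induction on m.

s_m = -(-3)^(m - 1) - 3·7^m

Computing the first terms: s_1 = -22, s_2 = -144, s_3 = -1038. This suggests s_m = -(-3)^(m - 1) - 3·7^m.
When m = 1: the formula gives -22 = -22 = s_1.
Suppose the result is true for m = i, so s_i = -(-3)^(i - 1) - 3·7^i.
Then s_{i+1} = -3·s_i - 30·7^i = -3·(-(-3)^(i - 1) - 3·7^i) - 30·7^i = -(-3)^i - 3·7^(i + 1) = -(-3)^((i+1) - 1) - 3·7^(i+1),
which is the claimed formula at m = i+1.
Hence, by induction on m, the claim holds for every m ≥ 1.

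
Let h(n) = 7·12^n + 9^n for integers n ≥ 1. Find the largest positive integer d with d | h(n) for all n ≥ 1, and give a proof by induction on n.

Computing the first values: h(1) = 93 and h(2) = 1089; gcd(93, 1089) = 3, so d ≤ 3.
We prove 3 | 7·12^n + 9^n for all n ≥ 1 by induction on n.
Base case (n = 1): h(1) = 93 = 3·(31), so 3 | h(1).
Suppose the result is true for n = i, i.e. 3 | h(i). Then
h(i+1) − 12·h(i) = (7·12^(i+1) + 9^(i+1)) − 12·(7·12^i + 9^i) = (1)·9^i·(9 − 12) = (-3)·9^i. Since 3 | h(i) by the inductive hypothesis, 3 | 12·h(i); and 3 | -3 since -3 = 3·-1. Therefore 3 | h(i+1).
This completes the induction.
Therefore the largest such d is 3.

d = 3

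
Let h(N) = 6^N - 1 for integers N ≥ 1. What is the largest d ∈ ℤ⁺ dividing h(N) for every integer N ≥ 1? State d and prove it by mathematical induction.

Computing the first values: h(1) = 5 and h(2) = 35; gcd(5, 35) = 5, so d ≤ 5.
We prove 5 | 6^N - 1 for all N ≥ 1 by induction on N.
When N = 1: h(1) = 5 = 5·(1), so 5 | h(1).
For the inductive step, assume it holds for an arbitrary i ≥ 1, i.e. 5 | h(i). Then
6^{i+1} − 1^{i+1} = 6·6^i − 1·1^i = 6·(6^i − 1^i) + (5)·1^i. The first term is divisible by 5 by the inductive hypothesis, and the second term (5)·1^i is divisible by 5 since 5 | 5. Hence 5 | h(i+1).
By the principle of mathematical induction, the result holds for all N ≥ 1.
Therefore the largest such d is 5.

d = 5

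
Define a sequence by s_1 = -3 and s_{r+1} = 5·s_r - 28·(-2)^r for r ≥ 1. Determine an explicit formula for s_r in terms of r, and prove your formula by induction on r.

Computing the first terms: s_1 = -3, s_2 = 41, s_3 = 93. This suggests s_r = (-2)^(r + 2) + 5^r.
Base step (r = 1): the formula gives -3 = -3 = s_1.
For the inductive step, assume it holds for an arbitrary j ≥ 1, so s_j = (-2)^(j + 2) + 5^j.
Then s_{j+1} = 5·s_j - 28·(-2)^j = 5·((-2)^(j + 2) + 5^j) - 28·(-2)^j = (-2)^(j + 3) + 5^(j + 1) = (-2)^((j+1) + 2) + 5^(j+1),
which is the claimed formula at r = j+1.
By induction, the statement is established for all r ≥ 1.

s_r = (-2)^(r + 2) + 5^r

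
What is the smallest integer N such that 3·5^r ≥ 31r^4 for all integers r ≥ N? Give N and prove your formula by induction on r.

N = 6

At r = 5: 9375 < 19375, so the inequality fails and N ≥ 6. We prove 3·5^r ≥ 31r^4 for all r ≥ 6.
For the base case r = 6: 3·5^r = 46875 and 31r^4 = 40176, so 46875 ≥ 40176.
Inductive step: suppose the statement holds for some j ≥ 6, so 3·5^j ≥ 31j^4.
Then 3·5^(j + 1) = 5·(3·5^j) ≥ 5·(31j^4).
Also, for j ≥ 6 we have 5·(31j^4) ≥ 31(j+1)^4, since 5 ≥ (1 + 1/j)^4 for all j ≥ 6.
Combining, 3·5^(j + 1) ≥ 31(j+1)^4.
By the principle of mathematical induction, the result holds for all r ≥ 6.
Hence the smallest such N is 6.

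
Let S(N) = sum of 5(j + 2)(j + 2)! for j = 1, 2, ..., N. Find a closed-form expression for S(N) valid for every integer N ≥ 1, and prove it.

S(N) = 5(N + 3)! - 30

We claim S(N) = 5(N + 3)! - 30 for all N ≥ 1.
Base case (N = 1): S(1) = 90, and the closed form gives 90. They agree.
For the inductive step, assume it holds for an arbitrary j ≥ 1, so S(j) = 5(j + 3)! - 30.
Then S(j+1) = S(j) + (5(j + 3)(j + 3)!) = (5(j + 3)! - 30) + (5(j + 3)(j + 3)!).
Simplifying, S(j+1) = 5((j+1) + 3)! - 30,
which is the closed form with N = j+1.
By the principle of mathematical induction, the result holds for all N ≥ 1.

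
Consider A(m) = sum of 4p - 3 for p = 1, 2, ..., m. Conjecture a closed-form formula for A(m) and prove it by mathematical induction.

A(m) = m(2m - 1)

We claim A(m) = m(2m - 1) for all m ≥ 1.
Base case (m = 1): A(1) = 1, and the closed form gives 1. They agree.
Inductive step: assume the claim holds for m = p, so A(p) = p(2p - 1).
Then A(p+1) = A(p) + (4p + 1) = (p(2p - 1)) + (4p + 1).
Simplifying, A(p+1) = (p + 1)(2p + 1) = (p+1)(2(p+1) - 1),
which is the closed form with m = p+1.
By the principle of mathematical induction, the result holds for all m ≥ 1.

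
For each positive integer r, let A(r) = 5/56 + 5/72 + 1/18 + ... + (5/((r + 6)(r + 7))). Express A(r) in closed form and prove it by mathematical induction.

We claim A(r) = 5r/(7(r + 7)) for all r ≥ 1.
For the base case r = 1: A(1) = 5/56, and the closed form gives 5/56. They agree.
Inductive step: suppose the statement holds for some k ≥ 1, so A(k) = 5k/(7(k + 7)).
Then A(k+1) = A(k) + (5/((k + 7)(k + 8))) = (5k/(7(k + 7))) + (5/((k + 7)(k + 8))).
Simplifying, A(k+1) = 5(k + 1)/(7(k + 8)) = 5(k+1)/(7((k+1) + 7)),
which is the closed form with r = k+1.
This completes the induction.

A(r) = 5r/(7(r + 7))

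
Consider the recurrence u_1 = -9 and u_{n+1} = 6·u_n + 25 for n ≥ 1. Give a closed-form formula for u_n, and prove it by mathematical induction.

u_n = -4·6^(n - 1) - 5

Computing the first terms: u_1 = -9, u_2 = -29, u_3 = -149. This suggests u_n = -4·6^(n - 1) - 5.
Base step (n = 1): the formula gives -9 = -9 = u_1.
Inductive step: assume the claim holds for n = j, so u_j = -4·6^(j - 1) - 5.
Then u_{j+1} = 6·u_j + 25 = 6·(-4·6^(j - 1) - 5) + 25 = -4·6^j - 5 = -4·6^((j+1) - 1) - 5,
which is the claimed formula at n = j+1.
By induction, the statement is established for all n ≥ 1.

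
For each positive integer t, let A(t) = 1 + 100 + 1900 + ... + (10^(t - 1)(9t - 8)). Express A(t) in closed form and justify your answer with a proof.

A(t) = 10^t(t - 1) + 1

We claim A(t) = 10^t(t - 1) + 1 for all t ≥ 1.
Base step (t = 1): A(1) = 1, and the closed form gives 1. They agree.
Inductive step: assume the claim holds for t = m, so A(m) = 10^m(m - 1) + 1.
Then A(m+1) = A(m) + (10^m(9m + 1)) = (10^m(m - 1) + 1) + (10^m(9m + 1)).
Simplifying, A(m+1) = 10^(m + 1)m + 1 = 10^(m+1)((m+1) - 1) + 1,
which is the closed form with t = m+1.
This completes the induction.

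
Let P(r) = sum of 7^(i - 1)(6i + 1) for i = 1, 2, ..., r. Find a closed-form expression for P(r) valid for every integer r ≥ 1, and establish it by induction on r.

We claim P(r) = 7^r·r for all r ≥ 1.
For the base case r = 1: P(1) = 7, and the closed form gives 7. They agree.
Inductive step: assume the claim holds for r = i, so P(i) = 7^i·i.
Then P(i+1) = P(i) + (7^i(6i + 7)) = (7^i·i) + (7^i(6i + 7)).
Simplifying, P(i+1) = 7^(i + 1)(i + 1) = 7^(i+1)·(i+1),
which is the closed form with r = i+1.
By induction, the statement is established for all r ≥ 1.

P(r) = 7^r·r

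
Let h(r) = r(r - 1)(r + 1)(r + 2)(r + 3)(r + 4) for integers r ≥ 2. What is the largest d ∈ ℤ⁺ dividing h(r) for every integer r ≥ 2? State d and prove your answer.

d = 720

Computing the first values: h(2) = 720 and h(3) = 5040; gcd(720, 5040) = 720, so d ≤ 720.
We prove 720 | r(r - 1)(r + 1)(r + 2)(r + 3)(r + 4) for all r ≥ 2 by induction on r.
For the base case r = 2: h(2) = 720 = 720·(1), so 720 | h(2).
Inductive step: assume the claim holds for r = k, i.e. 720 | h(k). Then
h(k+1) − h(k) = k·(k+1)·(k+2)·(k+3)·(k+4)·(k+5) − (k-1)·k·(k+1)·(k+2)·(k+3)·(k+4) = k·(k+1)·(k+2)·(k+3)·(k+4)·[(k+5) − (k-1)] = 6·k·(k+1)·(k+2)·(k+3)·(k+4). The product of 5 consecutive integers is divisible by (5)! = 120, so h(k+1) − h(k) is divisible by 6·120 = 720. By the inductive hypothesis 720 | h(k), hence 720 | h(k+1).
This completes the induction.
Therefore the largest such d is 720.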